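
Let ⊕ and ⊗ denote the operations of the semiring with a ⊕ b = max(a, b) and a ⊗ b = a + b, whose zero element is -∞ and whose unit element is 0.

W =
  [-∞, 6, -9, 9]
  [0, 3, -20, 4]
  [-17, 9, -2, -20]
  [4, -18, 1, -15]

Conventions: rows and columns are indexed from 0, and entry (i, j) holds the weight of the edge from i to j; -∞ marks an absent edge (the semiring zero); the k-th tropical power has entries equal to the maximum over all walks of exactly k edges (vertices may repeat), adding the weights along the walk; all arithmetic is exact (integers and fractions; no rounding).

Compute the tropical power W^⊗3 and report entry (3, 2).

W^⊗2:
  [13, 9, 10, 10]
  [8, 6, 5, 9]
  [9, 12, -4, 13]
  [-11, 10, -1, 13]
W^⊗3:
  [14, 19, 11, 22]
  [13, 14, 10, 17]
  [17, 15, 14, 18]
  [17, 13, 14, 14]
Key observation: the optimum is the walk 3->0->3->2, with weight 4 + 9 + 1 = 14.
Optimal value attained by: walk 3->0->3->2.
Answer: (W^⊗3)[3][2] = 14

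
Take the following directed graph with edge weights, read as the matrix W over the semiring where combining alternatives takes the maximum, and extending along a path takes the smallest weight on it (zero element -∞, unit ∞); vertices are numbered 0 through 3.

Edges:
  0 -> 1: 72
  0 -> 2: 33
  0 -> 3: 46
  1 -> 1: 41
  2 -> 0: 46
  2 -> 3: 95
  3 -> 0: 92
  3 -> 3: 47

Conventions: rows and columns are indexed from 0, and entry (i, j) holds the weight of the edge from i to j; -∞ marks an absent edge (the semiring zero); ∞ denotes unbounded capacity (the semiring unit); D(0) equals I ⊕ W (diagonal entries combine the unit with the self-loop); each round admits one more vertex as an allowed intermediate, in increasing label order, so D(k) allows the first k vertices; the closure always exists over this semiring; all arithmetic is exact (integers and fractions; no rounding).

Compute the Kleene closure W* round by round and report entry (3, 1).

D(0):
  [∞, 72, 33, 46]
  [-∞, ∞, -∞, -∞]
  [46, -∞, ∞, 95]
  [92, -∞, -∞, ∞]
D(1):
  [∞, 72, 33, 46]
  [-∞, ∞, -∞, -∞]
  [46, 46, ∞, 95]
  [92, 72, 33, ∞]
D(2):
  [∞, 72, 33, 46]
  [-∞, ∞, -∞, -∞]
  [46, 46, ∞, 95]
  [92, 72, 33, ∞]
D(3):
  [∞, 72, 33, 46]
  [-∞, ∞, -∞, -∞]
  [46, 46, ∞, 95]
  [92, 72, 33, ∞]
D(4):
  [∞, 72, 33, 46]
  [-∞, ∞, -∞, -∞]
  [92, 72, ∞, 95]
  [92, 72, 33, ∞]
Answer: W*[3][1] = 72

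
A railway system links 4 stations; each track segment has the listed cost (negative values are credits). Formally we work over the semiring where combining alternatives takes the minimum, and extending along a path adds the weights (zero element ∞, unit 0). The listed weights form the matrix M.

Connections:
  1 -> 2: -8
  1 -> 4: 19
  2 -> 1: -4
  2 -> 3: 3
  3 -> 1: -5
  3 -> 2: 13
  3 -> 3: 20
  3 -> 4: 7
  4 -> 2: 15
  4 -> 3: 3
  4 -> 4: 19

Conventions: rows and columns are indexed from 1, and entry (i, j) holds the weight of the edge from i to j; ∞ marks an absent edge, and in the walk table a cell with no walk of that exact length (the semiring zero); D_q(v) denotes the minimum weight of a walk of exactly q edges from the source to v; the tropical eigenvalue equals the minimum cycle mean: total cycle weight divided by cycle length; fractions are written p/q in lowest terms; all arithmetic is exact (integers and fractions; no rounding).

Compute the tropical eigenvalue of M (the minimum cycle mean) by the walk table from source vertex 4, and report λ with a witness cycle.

q=0: [∞, ∞, ∞, 0]
q=1: [∞, 15, 3, 19]
q=2: [-2, 16, 18, 10]
q=3: [12, -10, 13, 17]
q=4: [-14, 4, -7, 20]
Optimal cycle mean attained by: cycle 1->2->1, total (-8) + (-4), length 2.
Answer: λ = -6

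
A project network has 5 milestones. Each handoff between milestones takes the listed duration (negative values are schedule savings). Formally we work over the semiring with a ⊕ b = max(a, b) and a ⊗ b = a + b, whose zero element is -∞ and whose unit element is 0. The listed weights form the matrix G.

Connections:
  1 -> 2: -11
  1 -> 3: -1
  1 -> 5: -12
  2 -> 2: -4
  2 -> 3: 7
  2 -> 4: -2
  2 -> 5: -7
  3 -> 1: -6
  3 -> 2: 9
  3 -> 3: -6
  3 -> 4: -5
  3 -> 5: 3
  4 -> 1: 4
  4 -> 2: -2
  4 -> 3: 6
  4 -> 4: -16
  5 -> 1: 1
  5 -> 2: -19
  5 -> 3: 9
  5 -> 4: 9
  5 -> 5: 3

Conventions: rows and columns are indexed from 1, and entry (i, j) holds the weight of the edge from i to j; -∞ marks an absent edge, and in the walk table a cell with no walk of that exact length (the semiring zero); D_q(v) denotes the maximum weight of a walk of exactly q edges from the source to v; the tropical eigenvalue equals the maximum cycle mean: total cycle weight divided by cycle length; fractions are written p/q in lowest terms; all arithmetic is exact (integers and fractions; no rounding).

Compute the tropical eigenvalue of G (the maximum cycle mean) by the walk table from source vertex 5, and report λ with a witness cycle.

q=0: [-∞, -∞, -∞, -∞, 0]
q=1: [1, -19, 9, 9, 3]
q=2: [13, 18, 15, 12, 12]
q=3: [16, 24, 25, 21, 18]
q=4: [25, 34, 31, 27, 28]
q=5: [31, 40, 41, 37, 34]
Optimal cycle mean attained by: cycle 2->3->2, total 7 + 9, length 2.
Answer: λ = 8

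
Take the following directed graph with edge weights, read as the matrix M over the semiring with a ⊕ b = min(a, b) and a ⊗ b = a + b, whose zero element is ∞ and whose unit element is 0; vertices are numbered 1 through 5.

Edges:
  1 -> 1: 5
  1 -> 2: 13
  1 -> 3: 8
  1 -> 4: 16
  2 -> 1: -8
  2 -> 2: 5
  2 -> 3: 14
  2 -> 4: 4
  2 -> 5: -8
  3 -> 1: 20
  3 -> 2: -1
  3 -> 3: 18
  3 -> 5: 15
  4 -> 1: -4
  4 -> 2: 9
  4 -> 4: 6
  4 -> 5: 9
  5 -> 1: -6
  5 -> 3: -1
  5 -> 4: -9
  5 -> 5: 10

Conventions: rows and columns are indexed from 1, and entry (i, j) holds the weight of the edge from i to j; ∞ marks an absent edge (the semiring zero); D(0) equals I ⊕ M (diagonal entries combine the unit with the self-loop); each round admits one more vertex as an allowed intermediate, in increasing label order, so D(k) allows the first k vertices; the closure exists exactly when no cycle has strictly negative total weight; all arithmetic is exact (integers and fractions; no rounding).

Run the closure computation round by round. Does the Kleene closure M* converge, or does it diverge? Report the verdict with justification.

D(0):
  [0, 13, 8, 16, ∞]
  [-8, 0, 14, 4, -8]
  [20, -1, 0, ∞, 15]
  [-4, 9, ∞, 0, 9]
  [-6, ∞, -1, -9, 0]
D(1):
  [0, 13, 8, 16, ∞]
  [-8, 0, 0, 4, -8]
  [20, -1, 0, 36, 15]
  [-4, 9, 4, 0, 9]
  [-6, 7, -1, -9, 0]
Detection: at round 2, diagonal entry (3, 3) turns strictly negative.
Key observation: the cycle 3->2->1->3 has total weight (-1) + (-8) + 8, which is strictly negative.
Answer: DIVERGES — negative cycle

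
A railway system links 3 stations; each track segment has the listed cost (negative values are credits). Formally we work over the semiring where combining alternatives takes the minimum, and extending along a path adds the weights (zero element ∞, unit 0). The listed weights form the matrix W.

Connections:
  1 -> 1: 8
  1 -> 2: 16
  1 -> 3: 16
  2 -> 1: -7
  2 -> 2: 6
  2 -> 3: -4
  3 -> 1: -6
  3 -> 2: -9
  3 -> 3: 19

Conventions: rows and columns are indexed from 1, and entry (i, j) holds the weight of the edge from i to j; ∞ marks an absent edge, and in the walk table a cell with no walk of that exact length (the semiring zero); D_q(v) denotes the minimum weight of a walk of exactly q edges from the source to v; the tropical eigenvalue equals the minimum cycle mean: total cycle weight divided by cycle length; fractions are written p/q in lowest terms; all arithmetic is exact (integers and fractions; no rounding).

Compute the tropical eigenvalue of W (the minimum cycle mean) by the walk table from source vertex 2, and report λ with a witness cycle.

q=0: [∞, 0, ∞]
q=1: [-7, 6, -4]
q=2: [-10, -13, 2]
q=3: [-20, -7, -17]
Optimal cycle mean attained by: cycle 2->3->2, total (-4) + (-9), length 2.
Answer: λ = -13/2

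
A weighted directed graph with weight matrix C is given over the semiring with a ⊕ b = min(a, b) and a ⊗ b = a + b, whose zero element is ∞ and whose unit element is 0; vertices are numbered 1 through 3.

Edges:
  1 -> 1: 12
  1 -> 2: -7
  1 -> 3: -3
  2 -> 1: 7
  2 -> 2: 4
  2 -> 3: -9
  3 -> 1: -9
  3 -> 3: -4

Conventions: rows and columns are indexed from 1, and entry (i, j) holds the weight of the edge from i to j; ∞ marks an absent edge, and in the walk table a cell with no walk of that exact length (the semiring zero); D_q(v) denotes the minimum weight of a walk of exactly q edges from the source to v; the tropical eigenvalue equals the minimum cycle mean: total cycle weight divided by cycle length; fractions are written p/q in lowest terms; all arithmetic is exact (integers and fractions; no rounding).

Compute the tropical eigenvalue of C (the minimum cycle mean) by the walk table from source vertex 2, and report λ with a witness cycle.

q=0: [∞, 0, ∞]
q=1: [7, 4, -9]
q=2: [-18, 0, -13]
q=3: [-22, -25, -21]
Optimal cycle mean attained by: cycle 1->2->3->1, total (-7) + (-9) + (-9), length 3.
Answer: λ = -25/3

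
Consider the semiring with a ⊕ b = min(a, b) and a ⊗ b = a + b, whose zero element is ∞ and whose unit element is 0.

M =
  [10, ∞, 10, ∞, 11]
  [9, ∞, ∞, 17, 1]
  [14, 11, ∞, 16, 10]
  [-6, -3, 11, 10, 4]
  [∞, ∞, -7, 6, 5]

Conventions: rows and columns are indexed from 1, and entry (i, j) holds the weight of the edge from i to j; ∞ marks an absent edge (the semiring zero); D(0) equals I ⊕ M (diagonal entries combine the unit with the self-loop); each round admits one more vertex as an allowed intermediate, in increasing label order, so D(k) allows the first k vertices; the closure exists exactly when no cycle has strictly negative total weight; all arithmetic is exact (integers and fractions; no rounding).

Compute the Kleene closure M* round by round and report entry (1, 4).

D(0):
  [0, ∞, 10, ∞, 11]
  [9, 0, ∞, 17, 1]
  [14, 11, 0, 16, 10]
  [-6, -3, 11, 0, 4]
  [∞, ∞, -7, 6, 0]
D(1):
  [0, ∞, 10, ∞, 11]
  [9, 0, 19, 17, 1]
  [14, 11, 0, 16, 10]
  [-6, -3, 4, 0, 4]
  [∞, ∞, -7, 6, 0]
D(2):
  [0, ∞, 10, ∞, 11]
  [9, 0, 19, 17, 1]
  [14, 11, 0, 16, 10]
  [-6, -3, 4, 0, -2]
  [∞, ∞, -7, 6, 0]
D(3):
  [0, 21, 10, 26, 11]
  [9, 0, 19, 17, 1]
  [14, 11, 0, 16, 10]
  [-6, -3, 4, 0, -2]
  [7, 4, -7, 6, 0]
D(4):
  [0, 21, 10, 26, 11]
  [9, 0, 19, 17, 1]
  [10, 11, 0, 16, 10]
  [-6, -3, 4, 0, -2]
  [0, 3, -7, 6, 0]
D(5):
  [0, 14, 4, 17, 11]
  [1, 0, -6, 7, 1]
  [10, 11, 0, 16, 10]
  [-6, -3, -9, 0, -2]
  [0, 3, -7, 6, 0]
Answer: M*[1][4] = 17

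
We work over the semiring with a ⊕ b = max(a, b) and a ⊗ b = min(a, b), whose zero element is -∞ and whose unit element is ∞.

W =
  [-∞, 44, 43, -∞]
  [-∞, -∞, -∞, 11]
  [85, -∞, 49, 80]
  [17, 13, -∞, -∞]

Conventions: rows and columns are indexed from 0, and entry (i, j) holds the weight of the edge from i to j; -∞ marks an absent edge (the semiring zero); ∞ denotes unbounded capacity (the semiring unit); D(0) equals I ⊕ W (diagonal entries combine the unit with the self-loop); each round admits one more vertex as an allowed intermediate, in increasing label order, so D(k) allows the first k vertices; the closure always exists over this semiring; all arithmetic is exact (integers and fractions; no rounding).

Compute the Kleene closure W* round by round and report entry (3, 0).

D(0):
  [∞, 44, 43, -∞]
  [-∞, ∞, -∞, 11]
  [85, -∞, ∞, 80]
  [17, 13, -∞, ∞]
D(1):
  [∞, 44, 43, -∞]
  [-∞, ∞, -∞, 11]
  [85, 44, ∞, 80]
  [17, 17, 17, ∞]
D(2):
  [∞, 44, 43, 11]
  [-∞, ∞, -∞, 11]
  [85, 44, ∞, 80]
  [17, 17, 17, ∞]
D(3):
  [∞, 44, 43, 43]
  [-∞, ∞, -∞, 11]
  [85, 44, ∞, 80]
  [17, 17, 17, ∞]
D(4):
  [∞, 44, 43, 43]
  [11, ∞, 11, 11]
  [85, 44, ∞, 80]
  [17, 17, 17, ∞]
Answer: W*[3][0] = 17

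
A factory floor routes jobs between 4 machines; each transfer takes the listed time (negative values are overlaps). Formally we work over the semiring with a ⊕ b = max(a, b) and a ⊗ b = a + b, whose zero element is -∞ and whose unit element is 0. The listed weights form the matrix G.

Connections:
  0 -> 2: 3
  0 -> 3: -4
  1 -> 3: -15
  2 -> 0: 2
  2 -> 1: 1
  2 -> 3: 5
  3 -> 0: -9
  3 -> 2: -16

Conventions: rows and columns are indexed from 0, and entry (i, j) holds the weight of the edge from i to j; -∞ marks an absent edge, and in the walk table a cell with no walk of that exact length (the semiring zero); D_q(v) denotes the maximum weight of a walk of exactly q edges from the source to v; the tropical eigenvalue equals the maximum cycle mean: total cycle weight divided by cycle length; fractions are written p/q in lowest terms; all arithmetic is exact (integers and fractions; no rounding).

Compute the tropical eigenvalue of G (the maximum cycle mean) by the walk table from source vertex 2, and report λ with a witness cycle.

q=0: [-∞, -∞, 0, -∞]
q=1: [2, 1, -∞, 5]
q=2: [-4, -∞, 5, -2]
q=3: [7, 6, -1, 10]
q=4: [1, 0, 10, 4]
Optimal cycle mean attained by: cycle 0->2->0, total 3 + 2, length 2.
Answer: λ = 5/2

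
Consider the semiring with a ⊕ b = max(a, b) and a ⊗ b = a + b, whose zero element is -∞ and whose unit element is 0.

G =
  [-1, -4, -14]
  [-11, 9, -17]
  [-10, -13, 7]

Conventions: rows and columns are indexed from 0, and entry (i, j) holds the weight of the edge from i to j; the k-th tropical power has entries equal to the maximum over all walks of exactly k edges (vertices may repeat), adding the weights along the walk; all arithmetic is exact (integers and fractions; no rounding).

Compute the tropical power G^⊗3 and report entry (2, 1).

G^⊗2:
  [-2, 5, -7]
  [-2, 18, -8]
  [-3, -4, 14]
G^⊗3:
  [-3, 14, 0]
  [7, 27, 1]
  [4, 5, 21]
Key observation: the optimum is the walk 2->1->1->1, with weight (-13) + 9 + 9 = 5.
Optimal value attained by: walk 2->1->1->1.
Answer: (G^⊗3)[2][1] = 5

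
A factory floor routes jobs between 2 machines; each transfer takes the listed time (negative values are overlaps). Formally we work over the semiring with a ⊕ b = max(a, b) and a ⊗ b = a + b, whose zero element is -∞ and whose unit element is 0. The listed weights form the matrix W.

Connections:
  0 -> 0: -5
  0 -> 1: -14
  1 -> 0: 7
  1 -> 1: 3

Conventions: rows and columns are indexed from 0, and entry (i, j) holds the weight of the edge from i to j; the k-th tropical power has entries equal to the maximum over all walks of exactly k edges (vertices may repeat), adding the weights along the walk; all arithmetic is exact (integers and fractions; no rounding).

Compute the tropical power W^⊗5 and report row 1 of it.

W^⊗2:
  [-7, -11]
  [10, 6]
W^⊗3:
  [-4, -8]
  [13, 9]
W^⊗4:
  [-1, -5]
  [16, 12]
W^⊗5:
  [2, -2]
  [19, 15]
Answer: row 1 of W^⊗5 = [19, 15]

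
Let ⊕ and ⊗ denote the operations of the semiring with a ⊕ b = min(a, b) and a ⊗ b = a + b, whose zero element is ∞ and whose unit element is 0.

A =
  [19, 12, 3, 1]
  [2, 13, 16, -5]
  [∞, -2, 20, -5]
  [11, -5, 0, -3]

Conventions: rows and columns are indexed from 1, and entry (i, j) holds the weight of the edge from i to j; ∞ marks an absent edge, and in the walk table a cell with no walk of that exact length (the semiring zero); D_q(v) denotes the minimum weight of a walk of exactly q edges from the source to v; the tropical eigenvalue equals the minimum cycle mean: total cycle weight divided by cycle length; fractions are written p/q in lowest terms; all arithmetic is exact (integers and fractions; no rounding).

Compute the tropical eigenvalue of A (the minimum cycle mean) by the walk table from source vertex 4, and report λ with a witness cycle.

q=0: [∞, ∞, ∞, 0]
q=1: [11, -5, 0, -3]
q=2: [-3, -8, -3, -10]
q=3: [-6, -15, -10, -13]
q=4: [-13, -18, -13, -20]
Optimal cycle mean attained by: cycle 2->4->2, total (-5) + (-5), length 2.
Answer: λ = -5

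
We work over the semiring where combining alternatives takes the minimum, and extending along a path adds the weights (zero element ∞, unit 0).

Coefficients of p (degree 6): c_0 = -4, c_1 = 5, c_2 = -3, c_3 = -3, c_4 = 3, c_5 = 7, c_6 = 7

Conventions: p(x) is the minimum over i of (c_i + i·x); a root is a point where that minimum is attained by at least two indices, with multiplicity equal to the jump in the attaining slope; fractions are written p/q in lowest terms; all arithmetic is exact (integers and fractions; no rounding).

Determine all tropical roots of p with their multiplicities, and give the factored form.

hull edge (i=0, c=-4) to (i=3, c=-3): slope 1/3, span 3
hull edge (i=3, c=-3) to (i=6, c=7): slope 10/3, span 3
Factored form: p(x) = 7 ⊗ (x ⊕ (-10/3)) ⊗ (x ⊕ (-10/3)) ⊗ (x ⊕ (-10/3)) ⊗ (x ⊕ (-1/3)) ⊗ (x ⊕ (-1/3)) ⊗ (x ⊕ (-1/3))
Answer: roots = -10/3 (mult 3), -1/3 (mult 3)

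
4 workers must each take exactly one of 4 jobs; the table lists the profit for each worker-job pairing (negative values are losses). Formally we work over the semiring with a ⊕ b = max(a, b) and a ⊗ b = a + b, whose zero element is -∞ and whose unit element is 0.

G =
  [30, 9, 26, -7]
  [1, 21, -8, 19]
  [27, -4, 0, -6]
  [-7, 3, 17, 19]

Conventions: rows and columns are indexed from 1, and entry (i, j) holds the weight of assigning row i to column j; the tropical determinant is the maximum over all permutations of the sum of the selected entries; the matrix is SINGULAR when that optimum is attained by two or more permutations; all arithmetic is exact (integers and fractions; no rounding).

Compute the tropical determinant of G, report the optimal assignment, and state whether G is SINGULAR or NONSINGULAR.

σ = (1, 2, 3, 4): 30 + 21 + 0 + 19 = 70
σ = (1, 2, 4, 3): 30 + 21 + (-6) + 17 = 62
σ = (1, 3, 2, 4): 30 + (-8) + (-4) + 19 = 37
σ = (1, 3, 4, 2): 30 + (-8) + (-6) + 3 = 19
σ = (1, 4, 2, 3): 30 + 19 + (-4) + 17 = 62
σ = (1, 4, 3, 2): 30 + 19 + 0 + 3 = 52
σ = (2, 1, 3, 4): 9 + 1 + 0 + 19 = 29
σ = (2, 1, 4, 3): 9 + 1 + (-6) + 17 = 21
σ = (2, 3, 1, 4): 9 + (-8) + 27 + 19 = 47
σ = (2, 3, 4, 1): 9 + (-8) + (-6) + (-7) = -12
σ = (2, 4, 1, 3): 9 + 19 + 27 + 17 = 72
σ = (2, 4, 3, 1): 9 + 19 + 0 + (-7) = 21
σ = (3, 1, 2, 4): 26 + 1 + (-4) + 19 = 42
σ = (3, 1, 4, 2): 26 + 1 + (-6) + 3 = 24
σ = (3, 2, 1, 4): 26 + 21 + 27 + 19 = 93
σ = (3, 2, 4, 1): 26 + 21 + (-6) + (-7) = 34
σ = (3, 4, 1, 2): 26 + 19 + 27 + 3 = 75
σ = (3, 4, 2, 1): 26 + 19 + (-4) + (-7) = 34
σ = (4, 1, 2, 3): (-7) + 1 + (-4) + 17 = 7
σ = (4, 1, 3, 2): (-7) + 1 + 0 + 3 = -3
σ = (4, 2, 1, 3): (-7) + 21 + 27 + 17 = 58
σ = (4, 2, 3, 1): (-7) + 21 + 0 + (-7) = 7
σ = (4, 3, 1, 2): (-7) + (-8) + 27 + 3 = 15
σ = (4, 3, 2, 1): (-7) + (-8) + (-4) + (-7) = -26
Optimal value attained by: σ = (3, 2, 1, 4).
Answer: det⊕(G) = 93; verdict: NONSINGULAR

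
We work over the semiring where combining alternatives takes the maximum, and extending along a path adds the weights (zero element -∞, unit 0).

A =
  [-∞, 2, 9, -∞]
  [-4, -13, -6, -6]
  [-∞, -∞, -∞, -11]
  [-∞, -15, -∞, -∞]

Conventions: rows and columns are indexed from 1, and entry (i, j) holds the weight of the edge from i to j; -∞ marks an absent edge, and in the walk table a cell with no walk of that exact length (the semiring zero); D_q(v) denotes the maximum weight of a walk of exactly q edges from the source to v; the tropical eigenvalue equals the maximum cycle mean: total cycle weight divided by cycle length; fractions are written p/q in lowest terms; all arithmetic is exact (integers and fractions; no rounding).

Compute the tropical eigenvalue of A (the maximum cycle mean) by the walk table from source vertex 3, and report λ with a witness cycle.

q=0: [-∞, -∞, 0, -∞]
q=1: [-∞, -∞, -∞, -11]
q=2: [-∞, -26, -∞, -∞]
q=3: [-30, -39, -32, -32]
q=4: [-43, -28, -21, -43]
Optimal cycle mean attained by: cycle 1->2->1, total 2 + (-4), length 2.
Answer: λ = -1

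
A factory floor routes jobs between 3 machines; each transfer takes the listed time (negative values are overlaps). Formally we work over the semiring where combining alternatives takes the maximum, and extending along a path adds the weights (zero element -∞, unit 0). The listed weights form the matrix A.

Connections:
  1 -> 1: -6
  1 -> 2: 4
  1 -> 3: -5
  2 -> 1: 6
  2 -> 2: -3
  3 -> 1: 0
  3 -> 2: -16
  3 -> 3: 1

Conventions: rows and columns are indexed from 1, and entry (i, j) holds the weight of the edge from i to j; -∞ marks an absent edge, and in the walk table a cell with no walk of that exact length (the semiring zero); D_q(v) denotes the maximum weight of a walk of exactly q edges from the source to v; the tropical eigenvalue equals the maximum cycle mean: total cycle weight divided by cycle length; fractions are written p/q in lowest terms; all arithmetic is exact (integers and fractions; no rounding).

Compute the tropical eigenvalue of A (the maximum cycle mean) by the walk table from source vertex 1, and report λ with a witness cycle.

q=0: [0, -∞, -∞]
q=1: [-6, 4, -5]
q=2: [10, 1, -4]
q=3: [7, 14, 5]
Optimal cycle mean attained by: cycle 1->2->1, total 4 + 6, length 2.
Answer: λ = 5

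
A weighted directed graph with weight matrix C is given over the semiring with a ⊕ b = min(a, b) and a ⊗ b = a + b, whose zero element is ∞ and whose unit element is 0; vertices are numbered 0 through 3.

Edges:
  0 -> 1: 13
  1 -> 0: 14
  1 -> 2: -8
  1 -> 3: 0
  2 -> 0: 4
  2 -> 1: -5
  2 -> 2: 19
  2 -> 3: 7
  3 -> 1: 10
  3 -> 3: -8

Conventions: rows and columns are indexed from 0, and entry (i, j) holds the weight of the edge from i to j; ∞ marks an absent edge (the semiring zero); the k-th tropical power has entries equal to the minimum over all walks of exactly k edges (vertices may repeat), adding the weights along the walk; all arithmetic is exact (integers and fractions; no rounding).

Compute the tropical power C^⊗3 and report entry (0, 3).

C^⊗2:
  [27, ∞, 5, 13]
  [-4, -13, 11, -8]
  [9, 14, -13, -5]
  [24, 2, 2, -16]
C^⊗3:
  [9, 0, 24, 5]
  [1, 2, -21, -16]
  [-9, -18, 6, -13]
  [6, -6, -6, -24]
Key observation: the optimum is the walk 0->1->3->3, with weight 13 + 0 + (-8) = 5.
Optimal value attained by: walk 0->1->3->3.
Answer: (C^⊗3)[0][3] = 5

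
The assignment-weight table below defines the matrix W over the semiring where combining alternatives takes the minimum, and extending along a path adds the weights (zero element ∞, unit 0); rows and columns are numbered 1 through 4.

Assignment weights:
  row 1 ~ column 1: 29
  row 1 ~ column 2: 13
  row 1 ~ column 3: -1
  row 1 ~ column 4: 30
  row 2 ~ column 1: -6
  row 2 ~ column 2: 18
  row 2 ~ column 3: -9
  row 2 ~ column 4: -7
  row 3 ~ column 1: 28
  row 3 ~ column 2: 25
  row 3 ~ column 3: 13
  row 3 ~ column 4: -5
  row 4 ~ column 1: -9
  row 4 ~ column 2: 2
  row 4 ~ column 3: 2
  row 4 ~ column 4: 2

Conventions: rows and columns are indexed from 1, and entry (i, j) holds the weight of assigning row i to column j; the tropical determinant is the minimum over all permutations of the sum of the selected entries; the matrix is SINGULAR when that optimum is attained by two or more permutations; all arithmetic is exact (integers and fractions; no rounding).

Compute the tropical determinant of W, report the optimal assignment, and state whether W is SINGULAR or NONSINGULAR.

σ = (1, 2, 3, 4): 29 + 18 + 13 + 2 = 62
σ = (1, 2, 4, 3): 29 + 18 + (-5) + 2 = 44
σ = (1, 3, 2, 4): 29 + (-9) + 25 + 2 = 47
σ = (1, 3, 4, 2): 29 + (-9) + (-5) + 2 = 17
σ = (1, 4, 2, 3): 29 + (-7) + 25 + 2 = 49
σ = (1, 4, 3, 2): 29 + (-7) + 13 + 2 = 37
σ = (2, 1, 3, 4): 13 + (-6) + 13 + 2 = 22
σ = (2, 1, 4, 3): 13 + (-6) + (-5) + 2 = 4
σ = (2, 3, 1, 4): 13 + (-9) + 28 + 2 = 34
σ = (2, 3, 4, 1): 13 + (-9) + (-5) + (-9) = -10
σ = (2, 4, 1, 3): 13 + (-7) + 28 + 2 = 36
σ = (2, 4, 3, 1): 13 + (-7) + 13 + (-9) = 10
σ = (3, 1, 2, 4): (-1) + (-6) + 25 + 2 = 20
σ = (3, 1, 4, 2): (-1) + (-6) + (-5) + 2 = -10
σ = (3, 2, 1, 4): (-1) + 18 + 28 + 2 = 47
σ = (3, 2, 4, 1): (-1) + 18 + (-5) + (-9) = 3
σ = (3, 4, 1, 2): (-1) + (-7) + 28 + 2 = 22
σ = (3, 4, 2, 1): (-1) + (-7) + 25 + (-9) = 8
σ = (4, 1, 2, 3): 30 + (-6) + 25 + 2 = 51
σ = (4, 1, 3, 2): 30 + (-6) + 13 + 2 = 39
σ = (4, 2, 1, 3): 30 + 18 + 28 + 2 = 78
σ = (4, 2, 3, 1): 30 + 18 + 13 + (-9) = 52
σ = (4, 3, 1, 2): 30 + (-9) + 28 + 2 = 51
σ = (4, 3, 2, 1): 30 + (-9) + 25 + (-9) = 37
Optimal value attained by: σ = (2, 3, 4, 1).
Answer: det⊕(W) = -10; verdict: SINGULAR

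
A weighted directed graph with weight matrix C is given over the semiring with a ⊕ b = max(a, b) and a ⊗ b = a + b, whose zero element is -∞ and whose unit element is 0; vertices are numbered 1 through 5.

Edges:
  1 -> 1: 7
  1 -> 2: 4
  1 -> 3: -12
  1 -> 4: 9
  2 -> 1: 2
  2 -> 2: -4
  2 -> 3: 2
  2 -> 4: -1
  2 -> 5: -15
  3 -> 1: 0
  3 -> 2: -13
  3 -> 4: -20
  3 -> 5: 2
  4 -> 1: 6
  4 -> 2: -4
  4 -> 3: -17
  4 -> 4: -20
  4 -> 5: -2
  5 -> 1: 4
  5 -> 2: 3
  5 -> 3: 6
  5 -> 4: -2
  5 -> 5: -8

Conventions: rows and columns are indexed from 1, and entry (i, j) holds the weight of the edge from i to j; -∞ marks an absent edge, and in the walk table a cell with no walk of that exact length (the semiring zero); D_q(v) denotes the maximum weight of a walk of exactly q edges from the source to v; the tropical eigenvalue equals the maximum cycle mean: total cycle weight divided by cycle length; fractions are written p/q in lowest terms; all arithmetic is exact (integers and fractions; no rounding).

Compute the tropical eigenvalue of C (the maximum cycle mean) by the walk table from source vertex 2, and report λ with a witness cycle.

q=0: [-∞, 0, -∞, -∞, -∞]
q=1: [2, -4, 2, -1, -15]
q=2: [9, 6, -2, 11, 4]
q=3: [17, 13, 10, 18, 9]
q=4: [24, 21, 15, 26, 16]
q=5: [32, 28, 23, 33, 24]
Optimal cycle mean attained by: cycle 1->4->1, total 9 + 6, length 2.
Answer: λ = 15/2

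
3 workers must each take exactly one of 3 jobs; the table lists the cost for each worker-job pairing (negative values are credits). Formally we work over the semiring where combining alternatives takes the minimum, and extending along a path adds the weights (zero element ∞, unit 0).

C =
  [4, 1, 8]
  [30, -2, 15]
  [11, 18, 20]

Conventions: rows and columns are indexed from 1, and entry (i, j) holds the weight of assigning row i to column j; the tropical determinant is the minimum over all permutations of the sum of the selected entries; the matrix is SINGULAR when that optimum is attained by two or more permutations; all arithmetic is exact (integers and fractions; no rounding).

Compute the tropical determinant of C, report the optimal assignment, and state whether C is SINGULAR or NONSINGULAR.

σ = (1, 2, 3): 4 + (-2) + 20 = 22
σ = (1, 3, 2): 4 + 15 + 18 = 37
σ = (2, 1, 3): 1 + 30 + 20 = 51
σ = (2, 3, 1): 1 + 15 + 11 = 27
σ = (3, 1, 2): 8 + 30 + 18 = 56
σ = (3, 2, 1): 8 + (-2) + 11 = 17
Optimal value attained by: σ = (3, 2, 1).
Answer: det⊕(C) = 17; verdict: NONSINGULAR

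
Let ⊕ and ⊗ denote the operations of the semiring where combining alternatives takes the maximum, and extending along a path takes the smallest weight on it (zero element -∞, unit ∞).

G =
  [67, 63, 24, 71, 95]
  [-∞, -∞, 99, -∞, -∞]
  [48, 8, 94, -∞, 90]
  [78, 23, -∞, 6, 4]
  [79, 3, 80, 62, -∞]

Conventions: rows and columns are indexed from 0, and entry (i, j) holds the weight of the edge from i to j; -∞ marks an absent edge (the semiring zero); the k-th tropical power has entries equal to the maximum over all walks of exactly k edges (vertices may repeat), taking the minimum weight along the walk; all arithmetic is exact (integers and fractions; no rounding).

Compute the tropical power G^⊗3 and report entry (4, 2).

G^⊗2:
  [79, 63, 80, 67, 67]
  [48, 8, 94, -∞, 90]
  [79, 48, 94, 62, 90]
  [67, 63, 24, 71, 78]
  [67, 63, 80, 71, 80]
G^⊗3:
  [67, 63, 80, 71, 80]
  [79, 48, 94, 62, 90]
  [79, 63, 94, 71, 90]
  [78, 63, 78, 67, 67]
  [79, 63, 80, 67, 80]
Key observation: the optimum is the walk 4->2->2->2, with weight 80 min 94 min 94 = 80.
Optimal value attained by: walk 4->2->2->2.
Answer: (G^⊗3)[4][2] = 80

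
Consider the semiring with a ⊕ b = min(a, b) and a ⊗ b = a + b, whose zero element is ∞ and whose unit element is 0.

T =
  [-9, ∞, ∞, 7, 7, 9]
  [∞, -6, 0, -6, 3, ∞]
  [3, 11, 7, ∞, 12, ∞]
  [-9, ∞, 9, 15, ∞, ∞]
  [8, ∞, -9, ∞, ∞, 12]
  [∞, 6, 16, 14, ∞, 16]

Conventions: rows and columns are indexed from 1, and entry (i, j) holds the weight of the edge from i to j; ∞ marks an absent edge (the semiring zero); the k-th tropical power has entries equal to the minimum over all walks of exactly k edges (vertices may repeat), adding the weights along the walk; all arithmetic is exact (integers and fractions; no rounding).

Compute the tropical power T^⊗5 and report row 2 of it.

T^⊗2:
  [-18, 15, -2, -2, -2, 0]
  [-15, -12, -6, -12, -3, 15]
  [-6, 5, 3, 5, 10, 12]
  [-18, 20, 16, -2, -2, 0]
  [-6, 2, -2, 15, 3, 17]
  [5, 0, 6, 0, 9, 32]
T^⊗3:
  [-27, 6, -11, -11, -11, -9]
  [-24, -18, -12, -18, -9, -6]
  [-15, -1, 1, -1, 1, 3]
  [-27, 6, -11, -11, -11, -9]
  [-15, -4, -6, -4, 1, 3]
  [-9, -6, 0, -6, 3, 14]
T^⊗4:
  [-36, -3, -20, -20, -20, -18]
  [-33, -24, -18, -24, -17, -15]
  [-24, -7, -8, -8, -8, -6]
  [-36, -3, -20, -20, -20, -18]
  [-24, -10, -8, -10, -8, -6]
  [-18, -12, -6, -12, -3, 0]
T^⊗5:
  [-45, -12, -29, -29, -29, -27]
  [-42, -30, -26, -30, -26, -24]
  [-33, -13, -17, -17, -17, -15]
  [-45, -12, -29, -29, -29, -27]
  [-33, -16, -17, -17, -17, -15]
  [-27, -18, -12, -18, -11, -9]
Answer: row 2 of T^⊗5 = [-42, -30, -26, -30, -26, -24]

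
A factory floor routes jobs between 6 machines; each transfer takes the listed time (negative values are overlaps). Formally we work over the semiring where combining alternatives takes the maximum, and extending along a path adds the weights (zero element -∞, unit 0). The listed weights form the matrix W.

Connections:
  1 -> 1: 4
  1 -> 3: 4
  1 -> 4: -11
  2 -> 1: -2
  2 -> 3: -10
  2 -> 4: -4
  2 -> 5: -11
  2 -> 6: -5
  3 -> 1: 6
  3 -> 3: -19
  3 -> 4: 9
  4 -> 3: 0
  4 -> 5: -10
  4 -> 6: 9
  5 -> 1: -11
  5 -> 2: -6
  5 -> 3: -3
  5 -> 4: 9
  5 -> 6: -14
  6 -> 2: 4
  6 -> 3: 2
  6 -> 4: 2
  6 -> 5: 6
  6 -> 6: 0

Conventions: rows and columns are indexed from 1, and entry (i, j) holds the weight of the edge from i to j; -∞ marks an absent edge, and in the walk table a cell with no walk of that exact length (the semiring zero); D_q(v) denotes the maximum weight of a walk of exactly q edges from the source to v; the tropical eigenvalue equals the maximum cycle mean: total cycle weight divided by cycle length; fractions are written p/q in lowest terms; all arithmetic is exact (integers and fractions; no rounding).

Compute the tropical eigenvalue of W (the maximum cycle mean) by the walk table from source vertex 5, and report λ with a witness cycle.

q=0: [-∞, -∞, -∞, -∞, 0, -∞]
q=1: [-11, -6, -3, 9, -∞, -14]
q=2: [3, -10, 9, 6, -1, 18]
q=3: [15, 22, 20, 20, 24, 18]
q=4: [26, 22, 21, 33, 24, 29]
q=5: [30, 33, 33, 33, 35, 42]
q=6: [39, 46, 44, 44, 48, 42]
Optimal cycle mean attained by: cycle 4->6->5->4, total 9 + 6 + 9, length 3.
Answer: λ = 8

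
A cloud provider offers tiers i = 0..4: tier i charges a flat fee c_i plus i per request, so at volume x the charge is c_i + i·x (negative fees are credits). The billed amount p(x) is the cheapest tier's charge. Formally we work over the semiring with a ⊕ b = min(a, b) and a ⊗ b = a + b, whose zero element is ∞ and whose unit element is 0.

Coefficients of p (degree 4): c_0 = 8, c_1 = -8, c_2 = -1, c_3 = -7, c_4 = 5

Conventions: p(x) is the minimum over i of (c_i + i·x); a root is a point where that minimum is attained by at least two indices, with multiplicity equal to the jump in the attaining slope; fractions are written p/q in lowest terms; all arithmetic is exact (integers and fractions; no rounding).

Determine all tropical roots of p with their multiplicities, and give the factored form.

hull edge (i=0, c=8) to (i=1, c=-8): slope -16, span 1
hull edge (i=1, c=-8) to (i=3, c=-7): slope 1/2, span 2
hull edge (i=3, c=-7) to (i=4, c=5): slope 12, span 1
Factored form: p(x) = 5 ⊗ (x ⊕ (-12)) ⊗ (x ⊕ (-1/2)) ⊗ (x ⊕ (-1/2)) ⊗ (x ⊕ 16)
Answer: roots = -12 (mult 1), -1/2 (mult 2), 16 (mult 1)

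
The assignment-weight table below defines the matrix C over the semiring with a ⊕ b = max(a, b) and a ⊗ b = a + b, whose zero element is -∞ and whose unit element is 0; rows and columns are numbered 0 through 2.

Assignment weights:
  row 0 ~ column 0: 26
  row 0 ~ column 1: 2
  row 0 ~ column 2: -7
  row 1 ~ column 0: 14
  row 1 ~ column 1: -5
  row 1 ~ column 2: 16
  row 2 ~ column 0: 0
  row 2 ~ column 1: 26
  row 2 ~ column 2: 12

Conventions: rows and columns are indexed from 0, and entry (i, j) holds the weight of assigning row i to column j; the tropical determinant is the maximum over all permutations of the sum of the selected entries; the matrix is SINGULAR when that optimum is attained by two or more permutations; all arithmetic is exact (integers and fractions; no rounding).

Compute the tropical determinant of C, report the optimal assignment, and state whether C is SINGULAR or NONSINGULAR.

σ = (0, 1, 2): 26 + (-5) + 12 = 33
σ = (0, 2, 1): 26 + 16 + 26 = 68
σ = (1, 0, 2): 2 + 14 + 12 = 28
σ = (1, 2, 0): 2 + 16 + 0 = 18
σ = (2, 0, 1): (-7) + 14 + 26 = 33
σ = (2, 1, 0): (-7) + (-5) + 0 = -12
Optimal value attained by: σ = (0, 2, 1).
Answer: det⊕(C) = 68; verdict: NONSINGULAR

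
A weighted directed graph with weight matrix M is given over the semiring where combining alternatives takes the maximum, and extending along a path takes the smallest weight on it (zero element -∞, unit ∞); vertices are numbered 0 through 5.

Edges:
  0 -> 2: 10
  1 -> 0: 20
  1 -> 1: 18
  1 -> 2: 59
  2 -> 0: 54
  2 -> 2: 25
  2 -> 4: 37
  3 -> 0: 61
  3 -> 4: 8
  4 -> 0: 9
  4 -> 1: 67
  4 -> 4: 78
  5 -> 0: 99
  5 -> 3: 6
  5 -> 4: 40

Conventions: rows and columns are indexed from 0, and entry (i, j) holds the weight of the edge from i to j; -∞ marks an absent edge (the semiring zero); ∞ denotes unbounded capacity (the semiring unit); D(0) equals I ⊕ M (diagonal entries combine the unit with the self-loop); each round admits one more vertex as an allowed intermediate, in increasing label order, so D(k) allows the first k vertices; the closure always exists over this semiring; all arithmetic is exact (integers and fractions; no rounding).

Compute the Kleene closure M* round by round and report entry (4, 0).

D(0):
  [∞, -∞, 10, -∞, -∞, -∞]
  [20, ∞, 59, -∞, -∞, -∞]
  [54, -∞, ∞, -∞, 37, -∞]
  [61, -∞, -∞, ∞, 8, -∞]
  [9, 67, -∞, -∞, ∞, -∞]
  [99, -∞, -∞, 6, 40, ∞]
D(1):
  [∞, -∞, 10, -∞, -∞, -∞]
  [20, ∞, 59, -∞, -∞, -∞]
  [54, -∞, ∞, -∞, 37, -∞]
  [61, -∞, 10, ∞, 8, -∞]
  [9, 67, 9, -∞, ∞, -∞]
  [99, -∞, 10, 6, 40, ∞]
D(2):
  [∞, -∞, 10, -∞, -∞, -∞]
  [20, ∞, 59, -∞, -∞, -∞]
  [54, -∞, ∞, -∞, 37, -∞]
  [61, -∞, 10, ∞, 8, -∞]
  [20, 67, 59, -∞, ∞, -∞]
  [99, -∞, 10, 6, 40, ∞]
D(3):
  [∞, -∞, 10, -∞, 10, -∞]
  [54, ∞, 59, -∞, 37, -∞]
  [54, -∞, ∞, -∞, 37, -∞]
  [61, -∞, 10, ∞, 10, -∞]
  [54, 67, 59, -∞, ∞, -∞]
  [99, -∞, 10, 6, 40, ∞]
D(4):
  [∞, -∞, 10, -∞, 10, -∞]
  [54, ∞, 59, -∞, 37, -∞]
  [54, -∞, ∞, -∞, 37, -∞]
  [61, -∞, 10, ∞, 10, -∞]
  [54, 67, 59, -∞, ∞, -∞]
  [99, -∞, 10, 6, 40, ∞]
D(5):
  [∞, 10, 10, -∞, 10, -∞]
  [54, ∞, 59, -∞, 37, -∞]
  [54, 37, ∞, -∞, 37, -∞]
  [61, 10, 10, ∞, 10, -∞]
  [54, 67, 59, -∞, ∞, -∞]
  [99, 40, 40, 6, 40, ∞]
D(6):
  [∞, 10, 10, -∞, 10, -∞]
  [54, ∞, 59, -∞, 37, -∞]
  [54, 37, ∞, -∞, 37, -∞]
  [61, 10, 10, ∞, 10, -∞]
  [54, 67, 59, -∞, ∞, -∞]
  [99, 40, 40, 6, 40, ∞]
Answer: M*[4][0] = 54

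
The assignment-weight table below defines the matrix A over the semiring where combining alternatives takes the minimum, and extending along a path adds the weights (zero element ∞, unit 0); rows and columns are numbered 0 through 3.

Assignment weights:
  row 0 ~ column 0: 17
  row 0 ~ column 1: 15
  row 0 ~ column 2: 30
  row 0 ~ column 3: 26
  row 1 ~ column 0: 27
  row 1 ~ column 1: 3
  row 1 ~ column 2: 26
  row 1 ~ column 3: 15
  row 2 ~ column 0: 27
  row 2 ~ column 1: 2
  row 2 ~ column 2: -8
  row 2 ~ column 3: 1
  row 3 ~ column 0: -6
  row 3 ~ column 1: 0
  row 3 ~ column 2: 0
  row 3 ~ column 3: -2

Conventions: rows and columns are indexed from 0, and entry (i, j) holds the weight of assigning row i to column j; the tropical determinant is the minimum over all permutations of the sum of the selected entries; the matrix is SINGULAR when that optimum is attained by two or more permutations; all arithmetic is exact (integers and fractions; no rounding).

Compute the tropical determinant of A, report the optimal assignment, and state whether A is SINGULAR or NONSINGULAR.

σ = (0, 1, 2, 3): 17 + 3 + (-8) + (-2) = 10
σ = (0, 1, 3, 2): 17 + 3 + 1 + 0 = 21
σ = (0, 2, 1, 3): 17 + 26 + 2 + (-2) = 43
σ = (0, 2, 3, 1): 17 + 26 + 1 + 0 = 44
σ = (0, 3, 1, 2): 17 + 15 + 2 + 0 = 34
σ = (0, 3, 2, 1): 17 + 15 + (-8) + 0 = 24
σ = (1, 0, 2, 3): 15 + 27 + (-8) + (-2) = 32
σ = (1, 0, 3, 2): 15 + 27 + 1 + 0 = 43
σ = (1, 2, 0, 3): 15 + 26 + 27 + (-2) = 66
σ = (1, 2, 3, 0): 15 + 26 + 1 + (-6) = 36
σ = (1, 3, 0, 2): 15 + 15 + 27 + 0 = 57
σ = (1, 3, 2, 0): 15 + 15 + (-8) + (-6) = 16
σ = (2, 0, 1, 3): 30 + 27 + 2 + (-2) = 57
σ = (2, 0, 3, 1): 30 + 27 + 1 + 0 = 58
σ = (2, 1, 0, 3): 30 + 3 + 27 + (-2) = 58
σ = (2, 1, 3, 0): 30 + 3 + 1 + (-6) = 28
σ = (2, 3, 0, 1): 30 + 15 + 27 + 0 = 72
σ = (2, 3, 1, 0): 30 + 15 + 2 + (-6) = 41
σ = (3, 0, 1, 2): 26 + 27 + 2 + 0 = 55
σ = (3, 0, 2, 1): 26 + 27 + (-8) + 0 = 45
σ = (3, 1, 0, 2): 26 + 3 + 27 + 0 = 56
σ = (3, 1, 2, 0): 26 + 3 + (-8) + (-6) = 15
σ = (3, 2, 0, 1): 26 + 26 + 27 + 0 = 79
σ = (3, 2, 1, 0): 26 + 26 + 2 + (-6) = 48
Optimal value attained by: σ = (0, 1, 2, 3).
Answer: det⊕(A) = 10; verdict: NONSINGULAR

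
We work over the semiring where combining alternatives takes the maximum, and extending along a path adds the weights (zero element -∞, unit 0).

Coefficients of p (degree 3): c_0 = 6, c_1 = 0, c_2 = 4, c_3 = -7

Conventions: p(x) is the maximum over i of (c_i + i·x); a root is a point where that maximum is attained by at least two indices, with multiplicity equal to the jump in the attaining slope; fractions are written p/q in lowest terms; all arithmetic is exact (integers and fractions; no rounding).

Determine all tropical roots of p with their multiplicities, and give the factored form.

hull edge (i=0, c=6) to (i=2, c=4): slope -1, span 2
hull edge (i=2, c=4) to (i=3, c=-7): slope -11, span 1
Factored form: p(x) = -7 ⊗ (x ⊕ 1) ⊗ (x ⊕ 1) ⊗ (x ⊕ 11)
Answer: roots = 1 (mult 2), 11 (mult 1)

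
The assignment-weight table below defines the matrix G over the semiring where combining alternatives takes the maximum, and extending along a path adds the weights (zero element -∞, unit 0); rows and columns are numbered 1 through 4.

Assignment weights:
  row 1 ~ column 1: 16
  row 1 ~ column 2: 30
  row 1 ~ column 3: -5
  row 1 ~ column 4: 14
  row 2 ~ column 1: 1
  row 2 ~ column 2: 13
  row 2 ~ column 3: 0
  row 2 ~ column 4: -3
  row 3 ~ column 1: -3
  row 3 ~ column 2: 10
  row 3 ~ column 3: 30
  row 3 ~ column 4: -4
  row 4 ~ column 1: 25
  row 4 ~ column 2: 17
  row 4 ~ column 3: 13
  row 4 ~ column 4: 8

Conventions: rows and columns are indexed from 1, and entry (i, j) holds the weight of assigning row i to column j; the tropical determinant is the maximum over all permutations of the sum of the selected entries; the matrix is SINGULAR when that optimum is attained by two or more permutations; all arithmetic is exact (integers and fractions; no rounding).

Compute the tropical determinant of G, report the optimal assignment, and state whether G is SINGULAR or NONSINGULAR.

σ = (1, 2, 3, 4): 16 + 13 + 30 + 8 = 67
σ = (1, 2, 4, 3): 16 + 13 + (-4) + 13 = 38
σ = (1, 3, 2, 4): 16 + 0 + 10 + 8 = 34
σ = (1, 3, 4, 2): 16 + 0 + (-4) + 17 = 29
σ = (1, 4, 2, 3): 16 + (-3) + 10 + 13 = 36
σ = (1, 4, 3, 2): 16 + (-3) + 30 + 17 = 60
σ = (2, 1, 3, 4): 30 + 1 + 30 + 8 = 69
σ = (2, 1, 4, 3): 30 + 1 + (-4) + 13 = 40
σ = (2, 3, 1, 4): 30 + 0 + (-3) + 8 = 35
σ = (2, 3, 4, 1): 30 + 0 + (-4) + 25 = 51
σ = (2, 4, 1, 3): 30 + (-3) + (-3) + 13 = 37
σ = (2, 4, 3, 1): 30 + (-3) + 30 + 25 = 82
σ = (3, 1, 2, 4): (-5) + 1 + 10 + 8 = 14
σ = (3, 1, 4, 2): (-5) + 1 + (-4) + 17 = 9
σ = (3, 2, 1, 4): (-5) + 13 + (-3) + 8 = 13
σ = (3, 2, 4, 1): (-5) + 13 + (-4) + 25 = 29
σ = (3, 4, 1, 2): (-5) + (-3) + (-3) + 17 = 6
σ = (3, 4, 2, 1): (-5) + (-3) + 10 + 25 = 27
σ = (4, 1, 2, 3): 14 + 1 + 10 + 13 = 38
σ = (4, 1, 3, 2): 14 + 1 + 30 + 17 = 62
σ = (4, 2, 1, 3): 14 + 13 + (-3) + 13 = 37
σ = (4, 2, 3, 1): 14 + 13 + 30 + 25 = 82
σ = (4, 3, 1, 2): 14 + 0 + (-3) + 17 = 28
σ = (4, 3, 2, 1): 14 + 0 + 10 + 25 = 49
Optimal value attained by: σ = (2, 4, 3, 1).
Answer: det⊕(G) = 82; verdict: SINGULAR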